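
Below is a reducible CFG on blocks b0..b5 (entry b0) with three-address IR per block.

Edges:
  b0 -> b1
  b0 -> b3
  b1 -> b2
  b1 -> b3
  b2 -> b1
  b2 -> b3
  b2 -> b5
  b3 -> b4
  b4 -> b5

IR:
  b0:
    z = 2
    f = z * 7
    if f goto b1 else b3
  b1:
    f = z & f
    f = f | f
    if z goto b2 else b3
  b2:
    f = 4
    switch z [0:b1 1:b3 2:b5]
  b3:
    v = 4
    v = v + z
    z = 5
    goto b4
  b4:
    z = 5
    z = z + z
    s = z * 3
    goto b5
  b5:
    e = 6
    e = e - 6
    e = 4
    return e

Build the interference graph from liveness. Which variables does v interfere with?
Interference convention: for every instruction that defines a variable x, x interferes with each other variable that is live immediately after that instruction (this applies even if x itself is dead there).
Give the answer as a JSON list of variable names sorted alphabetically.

Block summaries:
  b0: {f,z} / ∅
  b1: {f} / {f,z}
  b2: {f} / {z}
  b3: {v,z} / {z}
  b4: {s,z} / ∅
  b5: {e} / ∅

Liveness:
  b0 li=∅ lo={f,z}
  b1 li={f,z} lo={z}
  b2 li={z} lo={f,z}
  b3 li={z} lo=∅
  b4 li=∅ lo=∅
  b5 li=∅ lo=∅

Conflict graph:
  e — ∅
  f — {z}
  s — ∅
  v — {z}
  z — {f,v}

N(v) = ["z"]

Answer: ["z"]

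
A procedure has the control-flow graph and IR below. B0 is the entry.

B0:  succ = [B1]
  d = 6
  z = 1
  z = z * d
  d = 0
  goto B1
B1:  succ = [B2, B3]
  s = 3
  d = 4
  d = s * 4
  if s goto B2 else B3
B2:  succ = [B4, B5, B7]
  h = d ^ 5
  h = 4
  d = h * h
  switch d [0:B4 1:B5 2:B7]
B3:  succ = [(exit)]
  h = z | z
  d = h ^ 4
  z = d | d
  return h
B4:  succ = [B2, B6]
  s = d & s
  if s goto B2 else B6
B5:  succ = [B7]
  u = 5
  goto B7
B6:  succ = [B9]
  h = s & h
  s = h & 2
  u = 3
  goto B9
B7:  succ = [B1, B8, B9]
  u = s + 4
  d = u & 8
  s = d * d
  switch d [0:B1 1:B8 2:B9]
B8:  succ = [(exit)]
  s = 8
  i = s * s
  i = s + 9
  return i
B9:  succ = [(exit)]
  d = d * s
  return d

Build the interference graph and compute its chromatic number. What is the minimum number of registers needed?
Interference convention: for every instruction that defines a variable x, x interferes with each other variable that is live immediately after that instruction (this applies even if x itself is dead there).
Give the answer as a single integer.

Answer: 4

Derivation:
def/use:
  B0: def={d,z} ue=∅
  B1: def={d,s} ue=∅
  B2: def={d,h} ue={d}
  B3: def={d,h,z} ue={z}
  B4: def={s} ue={d,s}
  B5: def={u} ue=∅
  B6: def={h,s,u} ue={h,s}
  B7: def={d,s,u} ue={s}
  B8: def={i,s} ue=∅
  B9: def={d} ue={d,s}

Liveness:
  B0: in=∅ out={z}
  B1: in={z} out={d,s,z}
  B2: in={d,s,z} out={d,h,s,z}
  B3: in={z} out=∅
  B4: in={d,h,s,z} out={d,h,s,z}
  B5: in={s,z} out={s,z}
  B6: in={d,h,s} out={d,s}
  B7: in={s,z} out={d,s,z}
  B8: in=∅ out=∅
  B9: in={d,s} out=∅

Interfere edges:
  d↔{h,s,u,z}
  h↔{d,s,z}
  i↔{s}
  s↔{d,h,i,u,z}
  u↔{d,s,z}
  z↔{d,h,s,u}

Colouring:
  lower bound: {d,h,s,z} mutually conflict ⇒ χ ≥ 4
  4-colouring: c0={s}  c1={d,i}  c2={z}  c3={h,u}
  χ = 4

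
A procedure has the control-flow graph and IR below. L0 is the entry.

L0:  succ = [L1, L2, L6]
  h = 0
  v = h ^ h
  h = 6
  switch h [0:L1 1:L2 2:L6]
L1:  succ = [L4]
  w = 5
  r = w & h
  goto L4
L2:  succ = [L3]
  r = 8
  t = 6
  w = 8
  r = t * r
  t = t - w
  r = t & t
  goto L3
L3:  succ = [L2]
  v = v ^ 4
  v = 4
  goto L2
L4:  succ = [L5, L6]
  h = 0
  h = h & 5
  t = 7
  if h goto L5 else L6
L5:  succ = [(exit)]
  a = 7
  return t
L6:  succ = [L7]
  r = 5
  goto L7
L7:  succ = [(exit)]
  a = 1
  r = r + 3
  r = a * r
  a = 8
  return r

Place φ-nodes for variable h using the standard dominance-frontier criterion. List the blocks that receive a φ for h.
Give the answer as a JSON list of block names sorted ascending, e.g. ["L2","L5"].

idom tree: L1←L0 L2←L0 L3←L2 L4←L1 L5←L4 L6←L0 L7←L6
Dom at joins:
  L2: preds {L0,L3}: {L0} ∩ {L0,L2,L3} = {L0}; idom=L0
  L6: preds {L0,L4}: {L0} ∩ {L0,L1,L4} = {L0}; idom=L0

Frontier:
  L2←L0: walk · to L0
  L2←L3: walk L3→L2 to L0
  L6←L0: walk · to L0
  L6←L4: walk L4→L1 to L0
  L0 → ∅
  L1 → {L6}
  L2 → {L2}
  L3 → {L2}
  L4 → {L6}
  L5 → ∅
  L6 → ∅
  L7 → ∅

φ for h: defs {L0,L4}
  DF⁺ = {L6}

Answer: ["L6"]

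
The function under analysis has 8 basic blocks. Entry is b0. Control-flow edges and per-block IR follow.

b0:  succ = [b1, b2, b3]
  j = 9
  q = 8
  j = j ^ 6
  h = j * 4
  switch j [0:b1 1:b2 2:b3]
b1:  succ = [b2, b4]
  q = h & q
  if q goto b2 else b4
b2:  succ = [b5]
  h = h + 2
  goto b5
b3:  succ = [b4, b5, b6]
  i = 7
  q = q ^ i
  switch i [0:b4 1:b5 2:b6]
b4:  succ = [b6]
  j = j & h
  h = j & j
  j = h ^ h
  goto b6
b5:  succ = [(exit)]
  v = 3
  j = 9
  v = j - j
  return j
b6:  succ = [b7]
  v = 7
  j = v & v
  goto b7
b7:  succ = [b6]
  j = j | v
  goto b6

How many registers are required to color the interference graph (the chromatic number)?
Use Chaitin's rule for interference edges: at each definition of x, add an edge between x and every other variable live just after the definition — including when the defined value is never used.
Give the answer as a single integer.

Answer: 4

Working:
Block summaries:
  b0: def={h,j,q} ue=∅
  b1: def={q} ue={h,q}
  b2: def={h} ue={h}
  b3: def={i,q} ue={q}
  b4: def={h,j} ue={h,j}
  b5: def={j,v} ue=∅
  b6: def={j,v} ue=∅
  b7: def={j} ue={j,v}

Backward fixpoint:
  b0 li=∅ lo={h,j,q}
  b1 li={h,j,q} lo={h,j}
  b2 li={h} lo=∅
  b3 li={h,j,q} lo={h,j}
  b4 li={h,j} lo=∅
  b5 li=∅ lo=∅
  b6 li=∅ lo={j,v}
  b7 li={j,v} lo=∅

Interfere edges:
  h: {i,j,q}
  i: {h,j,q}
  j: {h,i,q,v}
  q: {h,i,j}
  v: {j}

Colouring:
  clique {h,i,j,q} ⇒ need ≥ 4
  assign h→c1 i→c2 j→c0 q→c3 v→c1 — no edge inside a register ⇒ χ ≤ 4
  χ = 4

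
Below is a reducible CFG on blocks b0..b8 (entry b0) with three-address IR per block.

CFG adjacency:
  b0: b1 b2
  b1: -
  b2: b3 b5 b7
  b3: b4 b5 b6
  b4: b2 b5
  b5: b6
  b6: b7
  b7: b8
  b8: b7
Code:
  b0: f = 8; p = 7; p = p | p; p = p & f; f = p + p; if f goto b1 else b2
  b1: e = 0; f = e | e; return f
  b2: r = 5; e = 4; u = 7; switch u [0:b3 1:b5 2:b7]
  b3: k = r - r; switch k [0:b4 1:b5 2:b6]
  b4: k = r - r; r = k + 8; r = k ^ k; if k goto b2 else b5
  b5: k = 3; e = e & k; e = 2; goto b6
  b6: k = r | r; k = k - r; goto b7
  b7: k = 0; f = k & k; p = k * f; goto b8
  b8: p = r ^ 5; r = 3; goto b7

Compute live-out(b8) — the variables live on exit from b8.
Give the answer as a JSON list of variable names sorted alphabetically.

Answer: ["r"]

Analysis:
def/use:
  b0: def={f,p} ue=∅
  b1: def={e,f} ue=∅
  b2: def={e,r,u} ue=∅
  b3: def={k} ue={r}
  b4: def={k,r} ue={r}
  b5: def={e,k} ue={e}
  b6: def={k} ue={r}
  b7: def={f,k,p} ue=∅
  b8: def={p,r} ue={r}

Liveness:
  b0 li=∅ lo=∅
  b1 li=∅ lo=∅
  b2 li=∅ lo={e,r}
  b3 li={e,r} lo={e,r}
  b4 li={e,r} lo={e,r}
  b5 li={e,r} lo={r}
  b6 li={r} lo={r}
  b7 li={r} lo={r}
  b8 li={r} lo={r}

live-out(b8) = ["r"]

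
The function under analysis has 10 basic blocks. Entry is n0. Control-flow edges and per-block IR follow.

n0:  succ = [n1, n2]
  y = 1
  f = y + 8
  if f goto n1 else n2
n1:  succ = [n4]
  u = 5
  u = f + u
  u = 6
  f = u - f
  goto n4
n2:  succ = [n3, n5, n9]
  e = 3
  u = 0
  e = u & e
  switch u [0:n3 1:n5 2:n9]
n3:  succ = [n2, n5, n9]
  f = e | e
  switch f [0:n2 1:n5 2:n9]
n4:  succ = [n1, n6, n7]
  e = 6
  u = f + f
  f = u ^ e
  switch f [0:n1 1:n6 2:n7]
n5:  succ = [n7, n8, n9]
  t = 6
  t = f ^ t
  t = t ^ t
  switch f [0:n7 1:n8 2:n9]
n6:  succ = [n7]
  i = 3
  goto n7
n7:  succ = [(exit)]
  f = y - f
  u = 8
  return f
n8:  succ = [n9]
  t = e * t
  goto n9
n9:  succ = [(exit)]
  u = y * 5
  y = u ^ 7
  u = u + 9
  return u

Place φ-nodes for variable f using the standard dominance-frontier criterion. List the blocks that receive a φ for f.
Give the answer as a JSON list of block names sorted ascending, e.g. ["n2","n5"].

Answer: ["n1", "n2", "n5", "n7", "n9"]

Working:
idom tree: n1←n0 n2←n0 n3←n2 n4←n1 n5←n2 n6←n4 n7←n0 n8←n5 n9←n2
Join-block Dom:
  n1: preds {n0,n4}: {n0} ∩ {n0,n1,n4} = {n0}; idom=n0
  n2: preds {n0,n3}: {n0} ∩ {n0,n2,n3} = {n0}; idom=n0
  n5: preds {n2,n3}: {n0,n2} ∩ {n0,n2,n3} = {n0,n2}; idom=n2
  n7: preds {n4,n5,n6}: {n0,n1,n4} ∩ {n0,n2,n5} ∩ {n0,n1,n4,n6} = {n0}; idom=n0
  n9: preds {n2,n3,n5,n8}: {n0,n2} ∩ {n0,n2,n3} ∩ {n0,n2,n5} ∩ {n0,n2,n5,n8} = {n0,n2}; idom=n2

DF derivation:
  n1←n0: walk · to n0
  n1←n4: walk n4→n1 to n0
  n2←n0: walk · to n0
  n2←n3: walk n3→n2 to n0
  n5←n2: walk · to n2
  n5←n3: walk n3 to n2
  n7←n4: walk n4→n1 to n0
  n7←n5: walk n5→n2 to n0
  n7←n6: walk n6→n4→n1 to n0
  n9←n2: walk · to n2
  n9←n3: walk n3 to n2
  n9←n5: walk n5 to n2
  n9←n8: walk n8→n5 to n2
  n0: DF=∅
  n1: DF={n1,n7}
  n2: DF={n2,n7}
  n3: DF={n2,n5,n9}
  n4: DF={n1,n7}
  n5: DF={n7,n9}
  n6: DF={n7}
  n7: DF=∅
  n8: DF={n9}
  n9: DF=∅

φ for f: defs {n0,n1,n3,n4,n7}
  DF⁺ = {n1,n2,n5,n7,n9}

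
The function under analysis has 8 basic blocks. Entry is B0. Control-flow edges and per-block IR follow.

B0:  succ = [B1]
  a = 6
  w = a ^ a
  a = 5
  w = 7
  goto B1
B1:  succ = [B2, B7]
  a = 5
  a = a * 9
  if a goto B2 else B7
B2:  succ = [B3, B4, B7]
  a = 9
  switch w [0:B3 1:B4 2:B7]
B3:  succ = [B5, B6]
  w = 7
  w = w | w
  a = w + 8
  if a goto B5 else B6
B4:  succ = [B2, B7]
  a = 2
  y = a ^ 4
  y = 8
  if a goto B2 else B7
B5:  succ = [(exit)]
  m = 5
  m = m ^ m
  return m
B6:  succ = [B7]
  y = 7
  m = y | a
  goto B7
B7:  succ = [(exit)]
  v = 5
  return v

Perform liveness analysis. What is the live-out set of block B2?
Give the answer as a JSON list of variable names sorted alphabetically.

Answer: ["w"]

Analysis:
Block summaries:
  B0 def {a,w} use ∅
  B1 def {a} use ∅
  B2 def {a} use {w}
  B3 def {a,w} use ∅
  B4 def {a,y} use ∅
  B5 def {m} use ∅
  B6 def {m,y} use {a}
  B7 def {v} use ∅

Backward fixpoint:
  B0: in=∅ out={w}
  B1: in={w} out={w}
  B2: in={w} out={w}
  B3: in=∅ out={a}
  B4: in={w} out={w}
  B5: in=∅ out=∅
  B6: in={a} out=∅
  B7: in=∅ out=∅

live-out(B2) = ["w"]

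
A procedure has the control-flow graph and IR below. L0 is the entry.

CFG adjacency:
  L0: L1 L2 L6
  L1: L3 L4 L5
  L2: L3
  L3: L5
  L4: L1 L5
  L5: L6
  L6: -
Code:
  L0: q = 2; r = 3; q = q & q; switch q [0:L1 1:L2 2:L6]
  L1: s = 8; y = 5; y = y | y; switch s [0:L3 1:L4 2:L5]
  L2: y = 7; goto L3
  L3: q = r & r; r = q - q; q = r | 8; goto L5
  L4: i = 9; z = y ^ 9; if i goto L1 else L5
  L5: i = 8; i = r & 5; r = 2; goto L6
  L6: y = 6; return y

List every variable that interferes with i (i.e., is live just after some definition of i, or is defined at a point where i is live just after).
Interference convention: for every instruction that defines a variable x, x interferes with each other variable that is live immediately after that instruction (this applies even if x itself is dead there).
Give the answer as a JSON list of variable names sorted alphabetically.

Answer: ["r", "y", "z"]

Derivation:
Per-block:
  L0: {q,r} / ∅
  L1: {s,y} / ∅
  L2: {y} / ∅
  L3: {q,r} / {r}
  L4: {i,z} / {y}
  L5: {i,r} / {r}
  L6: {y} / ∅

Backward fixpoint:
  live L0: ∅→{r}
  live L1: {r}→{r,y}
  live L2: {r}→{r}
  live L3: {r}→{r}
  live L4: {r,y}→{r}
  live L5: {r}→∅
  live L6: ∅→∅

Interfere edges:
  i↔{r,y,z}
  q↔{r}
  r↔{i,q,s,y,z}
  s↔{r,y}
  y↔{i,r,s}
  z↔{i,r}

N(i) = ["r", "y", "z"]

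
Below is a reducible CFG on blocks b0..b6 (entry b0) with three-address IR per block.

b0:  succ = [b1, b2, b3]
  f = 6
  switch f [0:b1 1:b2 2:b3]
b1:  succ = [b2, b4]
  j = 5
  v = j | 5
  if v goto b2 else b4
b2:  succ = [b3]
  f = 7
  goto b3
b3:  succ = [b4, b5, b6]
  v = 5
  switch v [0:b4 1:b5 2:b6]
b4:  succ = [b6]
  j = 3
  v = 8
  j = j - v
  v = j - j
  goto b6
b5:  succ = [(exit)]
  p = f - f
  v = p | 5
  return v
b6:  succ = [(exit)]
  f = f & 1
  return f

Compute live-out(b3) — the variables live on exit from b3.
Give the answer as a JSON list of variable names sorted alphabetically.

Block summaries:
  b0: def={f} ue=∅
  b1: def={j,v} ue=∅
  b2: def={f} ue=∅
  b3: def={v} ue=∅
  b4: def={j,v} ue=∅
  b5: def={p,v} ue={f}
  b6: def={f} ue={f}

Liveness:
  live b0: ∅→{f}
  live b1: {f}→{f}
  live b2: ∅→{f}
  live b3: {f}→{f}
  live b4: {f}→{f}
  live b5: {f}→∅
  live b6: {f}→∅

live-out(b3) = ["f"]

Answer: ["f"]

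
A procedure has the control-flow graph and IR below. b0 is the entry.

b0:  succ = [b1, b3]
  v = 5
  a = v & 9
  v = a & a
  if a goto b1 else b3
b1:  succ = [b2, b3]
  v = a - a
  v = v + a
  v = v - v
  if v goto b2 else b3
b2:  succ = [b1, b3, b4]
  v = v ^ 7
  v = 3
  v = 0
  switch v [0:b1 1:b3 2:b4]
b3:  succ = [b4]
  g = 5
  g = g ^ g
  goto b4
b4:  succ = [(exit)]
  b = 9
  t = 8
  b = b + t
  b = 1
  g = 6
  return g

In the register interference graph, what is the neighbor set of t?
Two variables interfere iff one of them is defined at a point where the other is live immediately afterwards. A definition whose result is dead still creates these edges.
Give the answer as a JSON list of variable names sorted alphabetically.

def/use:
  b0: def={a,v} ue=∅
  b1: def={v} ue={a}
  b2: def={v} ue={v}
  b3: def={g} ue=∅
  b4: def={b,g,t} ue=∅

Live sets:
  live b0: ∅→{a}
  live b1: {a}→{a,v}
  live b2: {a,v}→{a}
  live b3: ∅→∅
  live b4: ∅→∅

Conflict graph:
  a↔{v}
  b↔{t}
  g↔∅
  t↔{b}
  v↔{a}

N(t) = ["b"]

Answer: ["b"]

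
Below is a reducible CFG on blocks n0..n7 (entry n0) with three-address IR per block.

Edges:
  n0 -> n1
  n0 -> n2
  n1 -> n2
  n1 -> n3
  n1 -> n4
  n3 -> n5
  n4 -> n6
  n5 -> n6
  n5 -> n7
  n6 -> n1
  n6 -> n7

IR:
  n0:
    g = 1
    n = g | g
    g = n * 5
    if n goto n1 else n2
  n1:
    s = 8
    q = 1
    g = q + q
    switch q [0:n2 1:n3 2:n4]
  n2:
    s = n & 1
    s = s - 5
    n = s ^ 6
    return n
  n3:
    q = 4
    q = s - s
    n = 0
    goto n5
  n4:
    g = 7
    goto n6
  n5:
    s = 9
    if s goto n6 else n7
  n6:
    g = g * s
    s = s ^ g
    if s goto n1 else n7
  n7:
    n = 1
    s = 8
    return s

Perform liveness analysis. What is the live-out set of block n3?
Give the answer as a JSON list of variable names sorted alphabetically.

Answer: ["g", "n"]

Analysis:
Per-block:
  n0: def={g,n} ue=∅
  n1: def={g,q,s} ue=∅
  n2: def={n,s} ue={n}
  n3: def={n,q} ue={s}
  n4: def={g} ue=∅
  n5: def={s} ue=∅
  n6: def={g,s} ue={g,s}
  n7: def={n,s} ue=∅

Backward fixpoint:
  live n0: ∅→{n}
  live n1: {n}→{g,n,s}
  live n2: {n}→∅
  live n3: {g,s}→{g,n}
  live n4: {n,s}→{g,n,s}
  live n5: {g,n}→{g,n,s}
  live n6: {g,n,s}→{n}
  live n7: ∅→∅

live-out(n3) = ["g", "n"]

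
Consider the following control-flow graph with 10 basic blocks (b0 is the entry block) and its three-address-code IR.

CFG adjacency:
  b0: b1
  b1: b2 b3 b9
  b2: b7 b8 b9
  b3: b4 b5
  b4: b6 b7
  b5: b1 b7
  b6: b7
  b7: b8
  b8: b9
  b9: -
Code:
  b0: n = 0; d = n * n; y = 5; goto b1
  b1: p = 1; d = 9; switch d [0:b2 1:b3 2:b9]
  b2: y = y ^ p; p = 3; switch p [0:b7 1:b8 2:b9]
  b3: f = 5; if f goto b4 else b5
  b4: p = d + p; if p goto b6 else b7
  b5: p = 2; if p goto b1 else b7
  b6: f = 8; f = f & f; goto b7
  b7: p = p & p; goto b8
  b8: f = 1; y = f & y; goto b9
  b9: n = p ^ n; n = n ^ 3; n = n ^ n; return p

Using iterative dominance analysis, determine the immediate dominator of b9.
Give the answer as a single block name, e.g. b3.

idom tree: b1←b0 b2←b1 b3←b1 b4←b3 b5←b3 b6←b4 b7←b1 b8←b1 b9←b1
Join-block Dom:
  b1: preds {b0,b5}: {b0} ∩ {b0,b1,b3,b5} = {b0}; idom=b0
  b7: preds {b2,b4,b5,b6}: {b0,b1,b2} ∩ {b0,b1,b3,b4} ∩ {b0,b1,b3,b5} ∩ {b0,b1,b3,b4,b6} = {b0,b1}; idom=b1
  b8: preds {b2,b7}: {b0,b1,b2} ∩ {b0,b1,b7} = {b0,b1}; idom=b1
  b9: preds {b1,b2,b8}: {b0,b1} ∩ {b0,b1,b2} ∩ {b0,b1,b8} = {b0,b1}; idom=b1

idom(b9) = b1

Answer: b1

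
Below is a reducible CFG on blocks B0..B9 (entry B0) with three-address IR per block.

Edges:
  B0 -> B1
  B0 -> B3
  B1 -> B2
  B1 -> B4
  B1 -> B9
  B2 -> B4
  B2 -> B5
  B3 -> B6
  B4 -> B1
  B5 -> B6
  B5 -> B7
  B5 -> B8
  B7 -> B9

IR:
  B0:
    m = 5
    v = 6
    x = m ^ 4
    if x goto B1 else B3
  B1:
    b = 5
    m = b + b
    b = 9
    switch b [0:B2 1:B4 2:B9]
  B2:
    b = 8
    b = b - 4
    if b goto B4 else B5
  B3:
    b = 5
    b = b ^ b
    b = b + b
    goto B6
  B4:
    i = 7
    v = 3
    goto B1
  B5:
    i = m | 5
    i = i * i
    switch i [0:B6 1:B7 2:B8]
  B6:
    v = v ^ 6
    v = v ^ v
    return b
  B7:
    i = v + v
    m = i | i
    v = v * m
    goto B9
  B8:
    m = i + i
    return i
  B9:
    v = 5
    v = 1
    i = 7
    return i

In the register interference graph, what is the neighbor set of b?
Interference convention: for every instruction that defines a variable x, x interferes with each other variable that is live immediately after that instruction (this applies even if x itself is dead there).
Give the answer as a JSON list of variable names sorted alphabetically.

Block summaries:
  B0 def {m,v,x} use ∅
  B1 def {b,m} use ∅
  B2 def {b} use ∅
  B3 def {b} use ∅
  B4 def {i,v} use ∅
  B5 def {i} use {m}
  B6 def {v} use {b,v}
  B7 def {i,m,v} use {v}
  B8 def {m} use {i}
  B9 def {i,v} use ∅

Liveness:
  B0: in=∅ out={v}
  B1: in={v} out={m,v}
  B2: in={m,v} out={b,m,v}
  B3: in={v} out={b,v}
  B4: in=∅ out={v}
  B5: in={b,m,v} out={b,i,v}
  B6: in={b,v} out=∅
  B7: in={v} out=∅
  B8: in={i} out=∅
  B9: in=∅ out=∅

Interference:
  b — {i,m,v}
  i — {b,m,v}
  m — {b,i,v}
  v — {b,i,m,x}
  x — {v}

N(b) = ["i", "m", "v"]

Answer: ["i", "m", "v"]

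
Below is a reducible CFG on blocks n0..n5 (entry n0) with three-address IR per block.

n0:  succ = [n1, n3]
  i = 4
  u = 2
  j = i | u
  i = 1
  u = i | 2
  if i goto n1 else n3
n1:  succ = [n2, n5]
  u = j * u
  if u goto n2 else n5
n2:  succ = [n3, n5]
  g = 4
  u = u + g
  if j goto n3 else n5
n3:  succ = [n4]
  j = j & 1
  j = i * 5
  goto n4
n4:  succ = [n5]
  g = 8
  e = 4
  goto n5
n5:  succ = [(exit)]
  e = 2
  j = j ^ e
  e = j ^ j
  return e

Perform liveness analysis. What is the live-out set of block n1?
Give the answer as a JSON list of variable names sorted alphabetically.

Answer: ["i", "j", "u"]

Working:
def/use:
  n0: def={i,j,u} ue=∅
  n1: def={u} ue={j,u}
  n2: def={g,u} ue={j,u}
  n3: def={j} ue={i,j}
  n4: def={e,g} ue=∅
  n5: def={e,j} ue={j}

Liveness:
  n0: in=∅ out={i,j,u}
  n1: in={i,j,u} out={i,j,u}
  n2: in={i,j,u} out={i,j}
  n3: in={i,j} out={j}
  n4: in={j} out={j}
  n5: in={j} out=∅

live-out(n1) = ["i", "j", "u"]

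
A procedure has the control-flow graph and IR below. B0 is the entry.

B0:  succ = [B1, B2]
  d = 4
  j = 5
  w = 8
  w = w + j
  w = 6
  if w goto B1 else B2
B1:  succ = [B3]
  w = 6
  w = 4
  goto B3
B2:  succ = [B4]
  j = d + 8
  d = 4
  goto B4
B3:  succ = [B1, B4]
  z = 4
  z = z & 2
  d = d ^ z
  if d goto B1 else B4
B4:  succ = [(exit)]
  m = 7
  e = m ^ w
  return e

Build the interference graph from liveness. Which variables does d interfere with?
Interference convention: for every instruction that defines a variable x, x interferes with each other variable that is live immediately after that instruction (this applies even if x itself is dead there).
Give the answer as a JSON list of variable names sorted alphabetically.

Answer: ["j", "w", "z"]

Derivation:
def/use:
  B0: def={d,j,w} ue=∅
  B1: def={w} ue=∅
  B2: def={d,j} ue={d}
  B3: def={d,z} ue={d}
  B4: def={e,m} ue={w}

Backward fixpoint:
  live B0: ∅→{d,w}
  live B1: {d}→{d,w}
  live B2: {d,w}→{w}
  live B3: {d,w}→{d,w}
  live B4: {w}→∅

Conflict graph:
  d↔{j,w,z}
  e↔∅
  j↔{d,w}
  m↔{w}
  w↔{d,j,m,z}
  z↔{d,w}

N(d) = ["j", "w", "z"]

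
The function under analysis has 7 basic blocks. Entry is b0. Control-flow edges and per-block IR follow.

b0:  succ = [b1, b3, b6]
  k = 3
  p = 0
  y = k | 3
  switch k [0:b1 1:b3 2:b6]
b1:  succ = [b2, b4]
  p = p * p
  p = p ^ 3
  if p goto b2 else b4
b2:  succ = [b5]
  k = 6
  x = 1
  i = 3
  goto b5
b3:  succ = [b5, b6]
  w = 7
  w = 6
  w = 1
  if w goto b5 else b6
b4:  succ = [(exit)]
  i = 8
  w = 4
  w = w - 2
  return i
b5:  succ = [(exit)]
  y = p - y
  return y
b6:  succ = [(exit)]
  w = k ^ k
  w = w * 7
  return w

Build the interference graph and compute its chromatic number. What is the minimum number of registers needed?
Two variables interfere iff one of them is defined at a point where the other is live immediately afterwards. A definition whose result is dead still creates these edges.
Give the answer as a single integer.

Answer: 4

Derivation:
def/use:
  b0: def={k,p,y} ue=∅
  b1: def={p} ue={p}
  b2: def={i,k,x} ue=∅
  b3: def={w} ue=∅
  b4: def={i,w} ue=∅
  b5: def={y} ue={p,y}
  b6: def={w} ue={k}

Backward fixpoint:
  b0 li=∅ lo={k,p,y}
  b1 li={p,y} lo={p,y}
  b2 li={p,y} lo={p,y}
  b3 li={k,p,y} lo={k,p,y}
  b4 li=∅ lo=∅
  b5 li={p,y} lo=∅
  b6 li={k} lo=∅

Conflict graph:
  i: {p,w,y}
  k: {p,w,y}
  p: {i,k,w,x,y}
  w: {i,k,p,y}
  x: {p,y}
  y: {i,k,p,w,x}

Chromatic number:
  lower bound: {i,p,w,y} mutually conflict ⇒ χ ≥ 4
  assign i→r3 k→r3 p→r0 w→r2 x→r2 y→r1 — no edge inside a register ⇒ χ ≤ 4
  χ = 4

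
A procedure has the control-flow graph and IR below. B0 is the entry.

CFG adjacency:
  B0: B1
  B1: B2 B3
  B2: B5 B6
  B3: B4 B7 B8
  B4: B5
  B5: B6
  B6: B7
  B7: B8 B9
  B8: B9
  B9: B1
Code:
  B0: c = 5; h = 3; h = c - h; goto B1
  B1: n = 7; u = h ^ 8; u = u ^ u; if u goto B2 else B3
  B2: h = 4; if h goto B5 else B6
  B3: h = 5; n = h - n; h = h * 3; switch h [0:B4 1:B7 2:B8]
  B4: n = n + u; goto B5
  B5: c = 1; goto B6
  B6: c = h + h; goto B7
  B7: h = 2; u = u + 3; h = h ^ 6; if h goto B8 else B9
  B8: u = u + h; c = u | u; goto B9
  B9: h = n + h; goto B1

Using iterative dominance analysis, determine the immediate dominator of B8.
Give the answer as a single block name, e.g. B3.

idom tree: B1←B0 B2←B1 B3←B1 B4←B3 B5←B1 B6←B1 B7←B1 B8←B1 B9←B1
Dom at joins:
  B1: preds {B0,B9}: {B0} ∩ {B0,B1,B9} = {B0}; idom=B0
  B5: preds {B2,B4}: {B0,B1,B2} ∩ {B0,B1,B3,B4} = {B0,B1}; idom=B1
  B6: preds {B2,B5}: {B0,B1,B2} ∩ {B0,B1,B5} = {B0,B1}; idom=B1
  B7: preds {B3,B6}: {B0,B1,B3} ∩ {B0,B1,B6} = {B0,B1}; idom=B1
  B8: preds {B3,B7}: {B0,B1,B3} ∩ {B0,B1,B7} = {B0,B1}; idom=B1
  B9: preds {B7,B8}: {B0,B1,B7} ∩ {B0,B1,B8} = {B0,B1}; idom=B1

idom(B8) = B1

Answer: B1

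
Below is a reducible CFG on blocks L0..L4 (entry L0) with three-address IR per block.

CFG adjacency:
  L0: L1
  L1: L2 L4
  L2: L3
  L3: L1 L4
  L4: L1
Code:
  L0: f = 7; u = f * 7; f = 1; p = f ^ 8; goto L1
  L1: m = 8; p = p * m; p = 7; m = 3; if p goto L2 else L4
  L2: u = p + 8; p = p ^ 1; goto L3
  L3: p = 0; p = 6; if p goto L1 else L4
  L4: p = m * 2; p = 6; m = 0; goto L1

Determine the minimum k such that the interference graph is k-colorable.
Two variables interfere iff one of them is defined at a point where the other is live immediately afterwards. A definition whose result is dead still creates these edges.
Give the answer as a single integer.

def/use:
  L0 def {f,p,u} use ∅
  L1 def {m,p} use {p}
  L2 def {p,u} use {p}
  L3 def {p} use ∅
  L4 def {m,p} use {m}

Live sets:
  L0: in=∅ out={p}
  L1: in={p} out={m,p}
  L2: in={m,p} out={m}
  L3: in={m} out={m,p}
  L4: in={m} out={p}

Conflict graph:
  f↔∅
  m↔{p,u}
  p↔{m,u}
  u↔{m,p}

Colouring:
  clique {m,p,u} ⇒ need ≥ 3
  3-colouring: R0={f,m}  R1={p}  R2={u}
  χ = 3

Answer: 3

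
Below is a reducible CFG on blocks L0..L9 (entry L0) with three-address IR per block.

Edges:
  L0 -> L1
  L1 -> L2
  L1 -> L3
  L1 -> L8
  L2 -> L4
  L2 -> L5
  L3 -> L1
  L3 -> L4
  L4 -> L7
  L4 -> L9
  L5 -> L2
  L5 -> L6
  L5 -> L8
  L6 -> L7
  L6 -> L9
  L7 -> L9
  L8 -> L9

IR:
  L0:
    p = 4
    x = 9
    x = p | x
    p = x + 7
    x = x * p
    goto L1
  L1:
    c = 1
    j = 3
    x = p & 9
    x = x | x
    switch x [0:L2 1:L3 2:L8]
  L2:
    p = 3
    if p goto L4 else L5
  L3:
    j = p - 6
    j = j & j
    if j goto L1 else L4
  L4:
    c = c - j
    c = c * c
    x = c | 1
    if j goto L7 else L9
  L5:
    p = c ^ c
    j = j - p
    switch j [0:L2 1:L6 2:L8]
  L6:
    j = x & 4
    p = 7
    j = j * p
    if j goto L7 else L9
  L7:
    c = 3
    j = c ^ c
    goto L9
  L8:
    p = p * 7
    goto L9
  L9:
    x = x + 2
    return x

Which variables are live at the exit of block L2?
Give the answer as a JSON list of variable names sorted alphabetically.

Answer: ["c", "j", "x"]

Derivation:
Per-block:
  L0: {p,x} / ∅
  L1: {c,j,x} / {p}
  L2: {p} / ∅
  L3: {j} / {p}
  L4: {c,x} / {c,j}
  L5: {j,p} / {c,j}
  L6: {j,p} / {x}
  L7: {c,j} / ∅
  L8: {p} / {p}
  L9: {x} / {x}

Liveness:
  L0 li=∅ lo={p}
  L1 li={p} lo={c,j,p,x}
  L2 li={c,j,x} lo={c,j,x}
  L3 li={c,p} lo={c,j,p}
  L4 li={c,j} lo={x}
  L5 li={c,j,x} lo={c,j,p,x}
  L6 li={x} lo={x}
  L7 li={x} lo={x}
  L8 li={p,x} lo={x}
  L9 li={x} lo=∅

live-out(L2) = ["c", "j", "x"]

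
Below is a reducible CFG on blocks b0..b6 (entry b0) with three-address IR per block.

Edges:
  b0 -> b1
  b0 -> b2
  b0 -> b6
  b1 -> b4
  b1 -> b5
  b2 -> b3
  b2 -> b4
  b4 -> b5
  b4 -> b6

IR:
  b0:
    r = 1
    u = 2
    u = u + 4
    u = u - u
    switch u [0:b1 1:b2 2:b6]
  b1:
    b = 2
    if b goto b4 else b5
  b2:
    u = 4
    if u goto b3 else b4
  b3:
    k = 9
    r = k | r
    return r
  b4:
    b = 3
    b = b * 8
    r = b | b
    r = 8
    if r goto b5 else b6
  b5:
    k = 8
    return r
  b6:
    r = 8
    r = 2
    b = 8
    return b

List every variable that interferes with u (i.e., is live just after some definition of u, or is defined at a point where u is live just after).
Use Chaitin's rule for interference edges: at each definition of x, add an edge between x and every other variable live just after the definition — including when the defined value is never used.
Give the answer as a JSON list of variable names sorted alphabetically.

def/use:
  b0 def {r,u} use ∅
  b1 def {b} use ∅
  b2 def {u} use ∅
  b3 def {k,r} use {r}
  b4 def {b,r} use ∅
  b5 def {k} use {r}
  b6 def {b,r} use ∅

Live sets:
  live b0: ∅→{r}
  live b1: {r}→{r}
  live b2: {r}→{r}
  live b3: {r}→∅
  live b4: ∅→{r}
  live b5: {r}→∅
  live b6: ∅→∅

Interference:
  b: {r}
  k: {r}
  r: {b,k,u}
  u: {r}

N(u) = ["r"]

Answer: ["r"]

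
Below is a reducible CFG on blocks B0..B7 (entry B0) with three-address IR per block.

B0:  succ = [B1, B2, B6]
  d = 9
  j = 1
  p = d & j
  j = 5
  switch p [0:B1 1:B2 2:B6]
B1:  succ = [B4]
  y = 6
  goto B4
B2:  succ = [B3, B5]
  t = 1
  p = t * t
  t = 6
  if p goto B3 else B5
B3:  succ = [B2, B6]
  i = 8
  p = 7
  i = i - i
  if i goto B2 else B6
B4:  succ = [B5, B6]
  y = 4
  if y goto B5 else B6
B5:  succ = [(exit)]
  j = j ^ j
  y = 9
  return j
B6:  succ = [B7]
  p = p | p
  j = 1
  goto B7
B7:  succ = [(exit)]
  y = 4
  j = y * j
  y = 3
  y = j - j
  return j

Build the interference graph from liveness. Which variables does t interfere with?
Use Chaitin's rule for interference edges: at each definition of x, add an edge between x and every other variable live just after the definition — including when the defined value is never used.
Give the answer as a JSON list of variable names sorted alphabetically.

Per-block:
  B0: def={d,j,p} ue=∅
  B1: def={y} ue=∅
  B2: def={p,t} ue=∅
  B3: def={i,p} ue=∅
  B4: def={y} ue=∅
  B5: def={j,y} ue={j}
  B6: def={j,p} ue={p}
  B7: def={j,y} ue={j}

Liveness:
  B0 li=∅ lo={j,p}
  B1 li={j,p} lo={j,p}
  B2 li={j} lo={j}
  B3 li={j} lo={j,p}
  B4 li={j,p} lo={j,p}
  B5 li={j} lo=∅
  B6 li={p} lo={j}
  B7 li={j} lo=∅

Interference:
  d: {j}
  i: {j,p}
  j: {d,i,p,t,y}
  p: {i,j,t,y}
  t: {j,p}
  y: {j,p}

N(t) = ["j", "p"]

Answer: ["j", "p"]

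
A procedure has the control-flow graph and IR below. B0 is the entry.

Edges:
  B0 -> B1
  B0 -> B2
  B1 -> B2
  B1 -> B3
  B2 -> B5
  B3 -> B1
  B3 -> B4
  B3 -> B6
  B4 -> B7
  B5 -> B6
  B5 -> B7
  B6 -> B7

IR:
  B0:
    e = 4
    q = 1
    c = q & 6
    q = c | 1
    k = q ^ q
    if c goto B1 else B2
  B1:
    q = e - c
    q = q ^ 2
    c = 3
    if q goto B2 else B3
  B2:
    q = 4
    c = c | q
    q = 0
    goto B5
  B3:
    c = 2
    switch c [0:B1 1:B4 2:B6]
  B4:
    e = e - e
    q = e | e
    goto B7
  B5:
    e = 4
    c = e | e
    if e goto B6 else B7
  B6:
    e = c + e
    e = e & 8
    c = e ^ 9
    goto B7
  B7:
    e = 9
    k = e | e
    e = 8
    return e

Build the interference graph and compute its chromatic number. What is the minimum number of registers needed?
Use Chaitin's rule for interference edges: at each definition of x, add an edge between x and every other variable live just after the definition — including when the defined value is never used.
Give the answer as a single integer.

Answer: 3

Derivation:
Per-block:
  B0: {c,e,k,q} / ∅
  B1: {c,q} / {c,e}
  B2: {c,q} / {c}
  B3: {c} / ∅
  B4: {e,q} / {e}
  B5: {c,e} / ∅
  B6: {c,e} / {c,e}
  B7: {e,k} / ∅

Liveness:
  live B0: ∅→{c,e}
  live B1: {c,e}→{c,e}
  live B2: {c}→∅
  live B3: {e}→{c,e}
  live B4: {e}→∅
  live B5: ∅→{c,e}
  live B6: {c,e}→∅
  live B7: ∅→∅

Interference:
  c — {e,k,q}
  e — {c,k,q}
  k — {c,e}
  q — {c,e}

Colouring:
  {c,e,k} pairwise interfere (3-clique) ⇒ χ ≥ 3
  3-colouring: r0={c}  r1={e}  r2={k,q}
  χ = 3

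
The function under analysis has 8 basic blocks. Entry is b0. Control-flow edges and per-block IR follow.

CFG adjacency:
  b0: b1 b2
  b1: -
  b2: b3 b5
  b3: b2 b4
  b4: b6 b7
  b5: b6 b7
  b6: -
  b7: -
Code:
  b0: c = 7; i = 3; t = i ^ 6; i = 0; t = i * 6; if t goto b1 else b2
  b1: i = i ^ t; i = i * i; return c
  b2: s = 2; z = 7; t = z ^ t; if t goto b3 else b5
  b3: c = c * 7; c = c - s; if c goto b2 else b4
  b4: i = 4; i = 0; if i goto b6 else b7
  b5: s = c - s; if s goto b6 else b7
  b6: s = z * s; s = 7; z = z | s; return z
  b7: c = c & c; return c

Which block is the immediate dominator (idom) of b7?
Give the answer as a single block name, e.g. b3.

Answer: b2

Working:
idom tree: b1←b0 b2←b0 b3←b2 b4←b3 b5←b2 b6←b2 b7←b2
Dom at joins:
  b2: preds {b0,b3}: {b0} ∩ {b0,b2,b3} = {b0}; idom=b0
  b6: preds {b4,b5}: {b0,b2,b3,b4} ∩ {b0,b2,b5} = {b0,b2}; idom=b2
  b7: preds {b4,b5}: {b0,b2,b3,b4} ∩ {b0,b2,b5} = {b0,b2}; idom=b2

idom(b7) = b2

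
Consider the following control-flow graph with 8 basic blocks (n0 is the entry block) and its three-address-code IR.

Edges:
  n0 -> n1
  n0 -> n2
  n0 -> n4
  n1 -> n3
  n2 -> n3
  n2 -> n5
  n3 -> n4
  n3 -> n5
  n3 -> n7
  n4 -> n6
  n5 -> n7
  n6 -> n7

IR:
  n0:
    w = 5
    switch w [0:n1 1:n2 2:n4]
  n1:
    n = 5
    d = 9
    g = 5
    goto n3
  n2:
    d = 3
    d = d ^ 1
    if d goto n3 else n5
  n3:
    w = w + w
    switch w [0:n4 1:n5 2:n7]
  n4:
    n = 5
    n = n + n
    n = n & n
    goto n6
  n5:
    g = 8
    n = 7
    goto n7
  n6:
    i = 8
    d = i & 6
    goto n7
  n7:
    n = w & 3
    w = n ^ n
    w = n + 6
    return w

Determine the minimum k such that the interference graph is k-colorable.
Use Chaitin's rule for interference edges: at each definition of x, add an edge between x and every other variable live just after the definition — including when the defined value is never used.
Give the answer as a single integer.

Per-block:
  n0: def={w} ue=∅
  n1: def={d,g,n} ue=∅
  n2: def={d} ue=∅
  n3: def={w} ue={w}
  n4: def={n} ue=∅
  n5: def={g,n} ue=∅
  n6: def={d,i} ue=∅
  n7: def={n,w} ue={w}

Liveness:
  live n0: ∅→{w}
  live n1: {w}→{w}
  live n2: {w}→{w}
  live n3: {w}→{w}
  live n4: {w}→{w}
  live n5: {w}→{w}
  live n6: {w}→{w}
  live n7: {w}→∅

Conflict graph:
  d — {w}
  g — {w}
  i — {w}
  n — {w}
  w — {d,g,i,n}

Colouring:
  clique {d,w} ⇒ need ≥ 2
  assign d→R1 g→R1 i→R1 n→R1 w→R0 — no edge inside a register ⇒ χ ≤ 2
  χ = 2

Answer: 2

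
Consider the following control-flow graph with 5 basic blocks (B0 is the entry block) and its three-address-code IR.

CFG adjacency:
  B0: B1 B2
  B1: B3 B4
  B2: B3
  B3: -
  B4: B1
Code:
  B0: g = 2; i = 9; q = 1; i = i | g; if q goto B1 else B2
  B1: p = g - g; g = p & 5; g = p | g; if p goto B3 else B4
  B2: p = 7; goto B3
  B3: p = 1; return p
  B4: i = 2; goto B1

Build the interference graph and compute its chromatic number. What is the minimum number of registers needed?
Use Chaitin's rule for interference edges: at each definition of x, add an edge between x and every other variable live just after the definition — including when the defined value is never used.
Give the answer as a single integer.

Answer: 3

Derivation:
Block summaries:
  B0 def {g,i,q} use ∅
  B1 def {g,p} use {g}
  B2 def {p} use ∅
  B3 def {p} use ∅
  B4 def {i} use ∅

Liveness:
  B0 li=∅ lo={g}
  B1 li={g} lo={g}
  B2 li=∅ lo=∅
  B3 li=∅ lo=∅
  B4 li={g} lo={g}

Interference:
  g — {i,p,q}
  i — {g,q}
  p — {g}
  q — {g,i}

Registers:
  clique {g,i,q} ⇒ need ≥ 3
  assign g→r0 i→r1 p→r1 q→r2 — no edge inside a register ⇒ χ ≤ 3
  χ = 3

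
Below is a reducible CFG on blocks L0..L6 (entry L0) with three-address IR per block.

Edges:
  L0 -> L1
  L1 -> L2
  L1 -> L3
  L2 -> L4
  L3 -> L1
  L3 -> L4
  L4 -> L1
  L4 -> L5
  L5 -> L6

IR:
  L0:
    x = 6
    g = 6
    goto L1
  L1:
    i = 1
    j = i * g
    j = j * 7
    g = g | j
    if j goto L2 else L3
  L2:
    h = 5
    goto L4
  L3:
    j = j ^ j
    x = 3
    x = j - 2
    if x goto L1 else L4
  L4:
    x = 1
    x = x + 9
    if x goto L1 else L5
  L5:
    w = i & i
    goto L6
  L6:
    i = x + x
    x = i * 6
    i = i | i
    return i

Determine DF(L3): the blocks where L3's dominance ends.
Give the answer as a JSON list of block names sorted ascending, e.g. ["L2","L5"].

idom tree: L1←L0 L2←L1 L3←L1 L4←L1 L5←L4 L6←L5
Join-block Dom:
  L1: preds {L0,L3,L4}: {L0} ∩ {L0,L1,L3} ∩ {L0,L1,L4} = {L0}; idom=L0
  L4: preds {L2,L3}: {L0,L1,L2} ∩ {L0,L1,L3} = {L0,L1}; idom=L1

Frontier:
  join L1 pred L0: · stop@L0
  join L1 pred L3: L3→L1 stop@L0
  join L1 pred L4: L4→L1 stop@L0
  join L4 pred L2: L2 stop@L1
  join L4 pred L3: L3 stop@L1
  L0 → ∅
  L1 → {L1}
  L2 → {L4}
  L3 → {L1,L4}
  L4 → {L1}
  L5 → ∅
  L6 → ∅

DF(L3) = ["L1", "L4"]

Answer: ["L1", "L4"]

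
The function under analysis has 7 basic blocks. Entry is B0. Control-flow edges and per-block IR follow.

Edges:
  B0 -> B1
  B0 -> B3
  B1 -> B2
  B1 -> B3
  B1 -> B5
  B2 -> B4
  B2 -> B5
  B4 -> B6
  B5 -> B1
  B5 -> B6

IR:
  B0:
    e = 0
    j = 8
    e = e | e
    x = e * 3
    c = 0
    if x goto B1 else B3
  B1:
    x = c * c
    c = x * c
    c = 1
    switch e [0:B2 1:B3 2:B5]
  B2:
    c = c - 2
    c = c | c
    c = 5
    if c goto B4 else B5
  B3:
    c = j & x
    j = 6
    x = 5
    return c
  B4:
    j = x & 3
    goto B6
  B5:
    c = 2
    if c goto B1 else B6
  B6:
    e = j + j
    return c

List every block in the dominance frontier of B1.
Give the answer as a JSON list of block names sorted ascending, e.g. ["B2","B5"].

idom tree: B1←B0 B2←B1 B3←B0 B4←B2 B5←B1 B6←B1
Join-block Dom:
  B1: preds {B0,B5}: {B0} ∩ {B0,B1,B5} = {B0}; idom=B0
  B3: preds {B0,B1}: {B0} ∩ {B0,B1} = {B0}; idom=B0
  B5: preds {B1,B2}: {B0,B1} ∩ {B0,B1,B2} = {B0,B1}; idom=B1
  B6: preds {B4,B5}: {B0,B1,B2,B4} ∩ {B0,B1,B5} = {B0,B1}; idom=B1

Frontier:
  join B1 pred B0: · stop@B0
  join B1 pred B5: B5→B1 stop@B0
  join B3 pred B0: · stop@B0
  join B3 pred B1: B1 stop@B0
  join B5 pred B1: · stop@B1
  join B5 pred B2: B2 stop@B1
  join B6 pred B4: B4→B2 stop@B1
  join B6 pred B5: B5 stop@B1
  DF(B0)=∅
  DF(B1)={B1,B3}
  DF(B2)={B5,B6}
  DF(B3)=∅
  DF(B4)={B6}
  DF(B5)={B1,B6}
  DF(B6)=∅

DF(B1) = ["B1", "B3"]

Answer: ["B1", "B3"]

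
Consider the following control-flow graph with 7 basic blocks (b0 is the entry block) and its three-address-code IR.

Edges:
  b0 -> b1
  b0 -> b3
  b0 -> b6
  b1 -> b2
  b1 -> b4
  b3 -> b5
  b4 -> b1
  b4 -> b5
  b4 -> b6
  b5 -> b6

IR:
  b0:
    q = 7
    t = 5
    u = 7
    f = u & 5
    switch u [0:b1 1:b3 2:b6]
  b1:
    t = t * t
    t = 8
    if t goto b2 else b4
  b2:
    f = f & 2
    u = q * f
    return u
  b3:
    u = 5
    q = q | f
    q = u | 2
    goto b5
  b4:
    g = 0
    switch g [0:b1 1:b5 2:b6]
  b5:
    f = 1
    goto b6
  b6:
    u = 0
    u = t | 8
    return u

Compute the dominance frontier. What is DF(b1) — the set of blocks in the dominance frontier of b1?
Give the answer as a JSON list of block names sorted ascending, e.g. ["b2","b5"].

Answer: ["b1", "b5", "b6"]

Working:
idom tree: b1←b0 b2←b1 b3←b0 b4←b1 b5←b0 b6←b0
Dom at joins:
  b1: preds {b0,b4}: {b0} ∩ {b0,b1,b4} = {b0}; idom=b0
  b5: preds {b3,b4}: {b0,b3} ∩ {b0,b1,b4} = {b0}; idom=b0
  b6: preds {b0,b4,b5}: {b0} ∩ {b0,b1,b4} ∩ {b0,b5} = {b0}; idom=b0

DF derivation:
  join b1 pred b0: · stop@b0
  join b1 pred b4: b4→b1 stop@b0
  join b5 pred b3: b3 stop@b0
  join b5 pred b4: b4→b1 stop@b0
  join b6 pred b0: · stop@b0
  join b6 pred b4: b4→b1 stop@b0
  join b6 pred b5: b5 stop@b0
  b0: DF=∅
  b1: DF={b1,b5,b6}
  b2: DF=∅
  b3: DF={b5}
  b4: DF={b1,b5,b6}
  b5: DF={b6}
  b6: DF=∅

DF(b1) = ["b1", "b5", "b6"]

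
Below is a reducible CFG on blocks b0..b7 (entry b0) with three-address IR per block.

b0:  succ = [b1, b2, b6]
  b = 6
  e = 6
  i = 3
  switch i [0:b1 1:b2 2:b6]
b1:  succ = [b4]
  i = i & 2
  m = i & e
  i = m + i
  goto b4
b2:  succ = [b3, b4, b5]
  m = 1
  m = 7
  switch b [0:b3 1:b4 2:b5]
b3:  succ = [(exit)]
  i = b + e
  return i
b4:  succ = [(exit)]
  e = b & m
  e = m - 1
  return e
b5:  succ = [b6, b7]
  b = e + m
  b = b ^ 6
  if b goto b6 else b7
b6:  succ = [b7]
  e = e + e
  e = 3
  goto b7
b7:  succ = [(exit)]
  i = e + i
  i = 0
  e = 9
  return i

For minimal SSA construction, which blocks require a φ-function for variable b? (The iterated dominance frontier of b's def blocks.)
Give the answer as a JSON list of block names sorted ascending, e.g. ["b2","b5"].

Answer: ["b6", "b7"]

Analysis:
idom tree: b1←b0 b2←b0 b3←b2 b4←b0 b5←b2 b6←b0 b7←b0
Dom at joins:
  b4: preds {b1,b2}: {b0,b1} ∩ {b0,b2} = {b0}; idom=b0
  b6: preds {b0,b5}: {b0} ∩ {b0,b2,b5} = {b0}; idom=b0
  b7: preds {b5,b6}: {b0,b2,b5} ∩ {b0,b6} = {b0}; idom=b0

DF walk-up:
  b4←b1: walk b1 to b0
  b4←b2: walk b2 to b0
  b6←b0: walk · to b0
  b6←b5: walk b5→b2 to b0
  b7←b5: walk b5→b2 to b0
  b7←b6: walk b6 to b0
  b0: DF=∅
  b1: DF={b4}
  b2: DF={b4,b6,b7}
  b3: DF=∅
  b4: DF=∅
  b5: DF={b6,b7}
  b6: DF={b7}
  b7: DF=∅

φ for b: defs {b0,b5}
  DF⁺ = {b6,b7}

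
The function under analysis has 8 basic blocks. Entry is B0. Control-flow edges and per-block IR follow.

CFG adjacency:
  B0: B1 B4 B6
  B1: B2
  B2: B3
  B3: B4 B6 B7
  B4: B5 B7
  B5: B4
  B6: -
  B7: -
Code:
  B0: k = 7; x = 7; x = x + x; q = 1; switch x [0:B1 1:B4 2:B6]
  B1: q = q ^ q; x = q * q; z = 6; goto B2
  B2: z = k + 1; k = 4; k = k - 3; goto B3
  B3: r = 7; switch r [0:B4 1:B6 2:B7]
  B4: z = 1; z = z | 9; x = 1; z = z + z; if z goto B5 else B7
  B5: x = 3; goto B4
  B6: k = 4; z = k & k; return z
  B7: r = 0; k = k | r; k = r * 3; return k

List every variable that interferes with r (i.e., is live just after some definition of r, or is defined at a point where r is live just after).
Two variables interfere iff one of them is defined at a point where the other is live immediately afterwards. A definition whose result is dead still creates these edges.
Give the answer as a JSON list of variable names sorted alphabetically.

def/use:
  B0: def={k,q,x} ue=∅
  B1: def={q,x,z} ue={q}
  B2: def={k,z} ue={k}
  B3: def={r} ue=∅
  B4: def={x,z} ue=∅
  B5: def={x} ue=∅
  B6: def={k,z} ue=∅
  B7: def={k,r} ue={k}

Backward fixpoint:
  B0: in=∅ out={k,q}
  B1: in={k,q} out={k}
  B2: in={k} out={k}
  B3: in={k} out={k}
  B4: in={k} out={k}
  B5: in={k} out={k}
  B6: in=∅ out=∅
  B7: in={k} out=∅

Interference:
  k: {q,r,x,z}
  q: {k,x}
  r: {k}
  x: {k,q,z}
  z: {k,x}

N(r) = ["k"]

Answer: ["k"]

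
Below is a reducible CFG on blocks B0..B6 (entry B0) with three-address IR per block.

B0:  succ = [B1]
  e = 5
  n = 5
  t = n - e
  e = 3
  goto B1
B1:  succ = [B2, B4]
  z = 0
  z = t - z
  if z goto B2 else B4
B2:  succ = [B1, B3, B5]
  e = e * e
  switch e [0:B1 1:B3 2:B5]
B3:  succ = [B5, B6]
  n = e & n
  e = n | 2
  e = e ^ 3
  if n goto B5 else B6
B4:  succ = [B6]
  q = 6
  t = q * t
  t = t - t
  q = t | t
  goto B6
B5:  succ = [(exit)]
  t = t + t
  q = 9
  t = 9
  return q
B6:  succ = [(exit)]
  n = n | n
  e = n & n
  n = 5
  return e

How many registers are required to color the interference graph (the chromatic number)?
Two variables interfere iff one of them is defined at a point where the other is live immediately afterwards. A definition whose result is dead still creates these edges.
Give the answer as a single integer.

Answer: 4

Derivation:
Per-block:
  B0: {e,n,t} / ∅
  B1: {z} / {t}
  B2: {e} / {e}
  B3: {e,n} / {e,n}
  B4: {q,t} / {t}
  B5: {q,t} / {t}
  B6: {e,n} / {n}

Backward fixpoint:
  B0: in=∅ out={e,n,t}
  B1: in={e,n,t} out={e,n,t}
  B2: in={e,n,t} out={e,n,t}
  B3: in={e,n,t} out={n,t}
  B4: in={n,t} out={n}
  B5: in={t} out=∅
  B6: in={n} out=∅

Conflict graph:
  e: {n,t,z}
  n: {e,q,t,z}
  q: {n,t}
  t: {e,n,q,z}
  z: {e,n,t}

Registers:
  lower bound: {e,n,t,z} mutually conflict ⇒ χ ≥ 4
  assign e→R2 n→R0 q→R2 t→R1 z→R3 — no edge inside a register ⇒ χ ≤ 4
  χ = 4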